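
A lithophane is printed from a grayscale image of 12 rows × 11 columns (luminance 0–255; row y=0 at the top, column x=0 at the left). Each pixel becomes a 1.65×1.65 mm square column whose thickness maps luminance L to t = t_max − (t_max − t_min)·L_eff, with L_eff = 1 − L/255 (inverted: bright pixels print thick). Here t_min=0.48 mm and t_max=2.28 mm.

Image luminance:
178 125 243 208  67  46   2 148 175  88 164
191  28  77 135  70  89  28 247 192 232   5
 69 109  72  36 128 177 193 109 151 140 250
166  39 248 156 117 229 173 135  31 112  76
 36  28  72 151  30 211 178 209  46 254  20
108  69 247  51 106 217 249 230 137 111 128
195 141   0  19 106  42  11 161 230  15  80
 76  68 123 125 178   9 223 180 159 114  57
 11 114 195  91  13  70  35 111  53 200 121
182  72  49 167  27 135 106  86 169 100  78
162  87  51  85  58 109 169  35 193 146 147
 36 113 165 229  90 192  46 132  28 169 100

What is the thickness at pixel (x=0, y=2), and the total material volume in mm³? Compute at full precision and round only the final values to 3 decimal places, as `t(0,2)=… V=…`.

t(0,2)=0.967 V=471.928

span = t_max - t_min = 2.28 - 0.48 = 1.800
L(0,2) = 69, L_eff = 1 - 69/255 = 0.729412 (inverted)
t(0,2) = 2.28 - 1.800·0.729412 = 0.967
Σt over all 12·11 pixels = 73671/425 ≈ 173.3435294
V = pitch²·Σt = 1.65²·73671/425 = 471.928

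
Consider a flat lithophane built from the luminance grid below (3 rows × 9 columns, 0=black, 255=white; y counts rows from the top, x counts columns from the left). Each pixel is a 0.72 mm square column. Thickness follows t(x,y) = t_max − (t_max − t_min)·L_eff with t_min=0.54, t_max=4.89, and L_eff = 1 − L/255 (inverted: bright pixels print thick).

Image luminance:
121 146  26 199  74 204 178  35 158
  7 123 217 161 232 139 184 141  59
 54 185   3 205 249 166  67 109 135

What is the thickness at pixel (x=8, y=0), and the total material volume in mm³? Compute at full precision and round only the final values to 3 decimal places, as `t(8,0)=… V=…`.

span = t_max - t_min = 4.89 - 0.54 = 4.350
L(8,0) = 158, L_eff = 1 - 158/255 = 0.380392 (inverted)
t(8,0) = 4.89 - 4.350·0.380392 = 3.235
Σt over all 3·9 pixels = 128519/1700 ≈ 75.5994118
V = pitch²·Σt = 0.72²·128519/1700 = 39.191

t(8,0)=3.235 V=39.191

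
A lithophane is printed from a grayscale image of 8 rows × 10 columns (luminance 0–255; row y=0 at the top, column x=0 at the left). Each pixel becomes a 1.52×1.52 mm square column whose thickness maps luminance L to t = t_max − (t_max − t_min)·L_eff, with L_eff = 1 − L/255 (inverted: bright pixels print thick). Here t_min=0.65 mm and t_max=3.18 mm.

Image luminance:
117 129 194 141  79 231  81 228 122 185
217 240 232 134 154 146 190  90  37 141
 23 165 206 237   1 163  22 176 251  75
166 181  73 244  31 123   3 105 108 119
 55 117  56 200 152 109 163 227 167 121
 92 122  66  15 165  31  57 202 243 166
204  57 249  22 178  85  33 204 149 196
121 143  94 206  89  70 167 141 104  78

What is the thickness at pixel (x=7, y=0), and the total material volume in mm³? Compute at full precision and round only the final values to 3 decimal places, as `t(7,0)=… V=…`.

t(7,0)=2.912 V=364.865

span = t_max - t_min = 3.18 - 0.65 = 2.530
L(7,0) = 228, L_eff = 1 - 228/255 = 0.105882 (inverted)
t(7,0) = 3.18 - 2.530·0.105882 = 2.912
Σt over all 8·10 pixels = 59221/375 ≈ 157.9226667
V = pitch²·Σt = 1.52²·59221/375 = 364.865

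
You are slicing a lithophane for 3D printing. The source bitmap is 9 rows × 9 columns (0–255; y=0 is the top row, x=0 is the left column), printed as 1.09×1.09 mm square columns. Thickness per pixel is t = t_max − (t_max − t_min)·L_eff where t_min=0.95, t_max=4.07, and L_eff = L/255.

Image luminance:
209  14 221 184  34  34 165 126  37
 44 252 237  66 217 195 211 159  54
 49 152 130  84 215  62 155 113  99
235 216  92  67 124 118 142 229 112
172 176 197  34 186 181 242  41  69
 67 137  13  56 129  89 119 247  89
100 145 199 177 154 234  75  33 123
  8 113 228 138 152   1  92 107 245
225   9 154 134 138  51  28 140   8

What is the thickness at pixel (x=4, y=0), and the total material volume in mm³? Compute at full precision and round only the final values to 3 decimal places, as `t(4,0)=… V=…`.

span = t_max - t_min = 4.07 - 0.95 = 3.120
L(4,0) = 34, L_eff = 34/255 = 0.133333
t(4,0) = 4.07 - 3.120·0.133333 = 3.654
Σt over all 9·9 pixels = 1730163/8500 ≈ 203.5485882
V = pitch²·Σt = 1.09²·1730163/8500 = 241.836

t(4,0)=3.654 V=241.836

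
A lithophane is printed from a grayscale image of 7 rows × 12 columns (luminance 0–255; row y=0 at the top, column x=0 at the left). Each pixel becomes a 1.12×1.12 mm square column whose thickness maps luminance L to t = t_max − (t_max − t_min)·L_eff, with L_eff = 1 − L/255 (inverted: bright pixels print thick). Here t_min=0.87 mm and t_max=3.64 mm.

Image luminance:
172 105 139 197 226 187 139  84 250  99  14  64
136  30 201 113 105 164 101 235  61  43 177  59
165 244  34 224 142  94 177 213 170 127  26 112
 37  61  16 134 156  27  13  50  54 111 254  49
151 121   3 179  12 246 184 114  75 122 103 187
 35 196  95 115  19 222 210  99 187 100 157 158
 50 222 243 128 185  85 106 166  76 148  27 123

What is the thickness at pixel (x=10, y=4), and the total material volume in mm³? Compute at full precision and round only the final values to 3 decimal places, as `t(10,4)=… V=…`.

t(10,4)=1.989 V=233.929

span = t_max - t_min = 3.64 - 0.87 = 2.770
L(10,4) = 103, L_eff = 1 - 103/255 = 0.596078 (inverted)
t(10,4) = 3.64 - 2.770·0.596078 = 1.989
Σt over all 7·12 pixels = 79257/425 ≈ 186.4870588
V = pitch²·Σt = 1.12²·79257/425 = 233.929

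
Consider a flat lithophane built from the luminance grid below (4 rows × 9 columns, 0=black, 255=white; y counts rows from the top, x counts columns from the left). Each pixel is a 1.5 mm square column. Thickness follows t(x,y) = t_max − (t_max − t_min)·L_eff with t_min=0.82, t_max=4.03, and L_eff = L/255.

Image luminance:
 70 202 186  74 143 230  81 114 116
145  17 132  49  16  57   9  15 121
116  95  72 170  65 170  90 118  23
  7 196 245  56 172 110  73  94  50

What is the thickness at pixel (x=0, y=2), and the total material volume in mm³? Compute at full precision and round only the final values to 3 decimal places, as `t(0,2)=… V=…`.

span = t_max - t_min = 4.03 - 0.82 = 3.210
L(0,2) = 116, L_eff = 116/255 = 0.454902
t(0,2) = 4.03 - 3.210·0.454902 = 2.570
Σt over all 4·9 pixels = 837387/8500 ≈ 98.5161176
V = pitch²·Σt = 1.5²·837387/8500 = 221.661

t(0,2)=2.570 V=221.661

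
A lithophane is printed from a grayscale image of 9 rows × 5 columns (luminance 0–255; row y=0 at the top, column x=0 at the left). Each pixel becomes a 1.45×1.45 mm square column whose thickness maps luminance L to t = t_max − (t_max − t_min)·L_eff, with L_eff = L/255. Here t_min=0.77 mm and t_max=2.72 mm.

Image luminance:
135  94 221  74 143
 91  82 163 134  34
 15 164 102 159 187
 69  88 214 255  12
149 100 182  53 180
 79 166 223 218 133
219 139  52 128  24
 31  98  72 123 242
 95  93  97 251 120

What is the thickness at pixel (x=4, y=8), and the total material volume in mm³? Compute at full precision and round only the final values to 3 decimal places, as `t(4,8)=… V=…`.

t(4,8)=1.802 V=165.654

span = t_max - t_min = 2.72 - 0.77 = 1.950
L(4,8) = 120, L_eff = 120/255 = 0.470588
t(4,8) = 2.72 - 1.950·0.470588 = 1.802
Σt over all 9·5 pixels = 133941/1700 ≈ 78.7888235
V = pitch²·Σt = 1.45²·133941/1700 = 165.654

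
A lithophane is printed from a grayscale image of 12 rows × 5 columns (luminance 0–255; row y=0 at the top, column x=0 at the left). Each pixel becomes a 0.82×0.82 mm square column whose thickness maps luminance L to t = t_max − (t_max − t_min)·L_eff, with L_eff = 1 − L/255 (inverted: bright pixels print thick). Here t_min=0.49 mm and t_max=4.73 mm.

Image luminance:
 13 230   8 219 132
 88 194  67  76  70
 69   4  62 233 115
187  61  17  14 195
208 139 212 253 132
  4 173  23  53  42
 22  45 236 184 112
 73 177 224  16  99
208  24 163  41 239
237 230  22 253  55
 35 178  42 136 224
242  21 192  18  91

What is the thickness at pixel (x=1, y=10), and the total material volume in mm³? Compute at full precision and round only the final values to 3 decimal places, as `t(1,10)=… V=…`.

t(1,10)=3.450 V=99.506

span = t_max - t_min = 4.73 - 0.49 = 4.240
L(1,10) = 178, L_eff = 1 - 178/255 = 0.301961 (inverted)
t(1,10) = 4.73 - 4.240·0.301961 = 3.450
Σt over all 12·5 pixels = 943417/6375 ≈ 147.9869804
V = pitch²·Σt = 0.82²·943417/6375 = 99.506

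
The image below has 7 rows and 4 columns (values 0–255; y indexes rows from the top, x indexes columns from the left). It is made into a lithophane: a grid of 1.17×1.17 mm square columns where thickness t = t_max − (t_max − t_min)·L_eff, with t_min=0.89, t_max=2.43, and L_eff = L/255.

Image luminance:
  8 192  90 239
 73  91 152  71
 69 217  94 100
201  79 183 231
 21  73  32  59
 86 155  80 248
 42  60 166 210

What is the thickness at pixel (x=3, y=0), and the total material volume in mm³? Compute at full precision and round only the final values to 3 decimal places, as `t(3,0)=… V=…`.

span = t_max - t_min = 2.43 - 0.89 = 1.540
L(3,0) = 239, L_eff = 239/255 = 0.937255
t(3,0) = 2.43 - 1.540·0.937255 = 0.987
Σt over all 7·4 pixels = 305858/6375 ≈ 47.9777255
V = pitch²·Σt = 1.17²·305858/6375 = 65.677

t(3,0)=0.987 V=65.677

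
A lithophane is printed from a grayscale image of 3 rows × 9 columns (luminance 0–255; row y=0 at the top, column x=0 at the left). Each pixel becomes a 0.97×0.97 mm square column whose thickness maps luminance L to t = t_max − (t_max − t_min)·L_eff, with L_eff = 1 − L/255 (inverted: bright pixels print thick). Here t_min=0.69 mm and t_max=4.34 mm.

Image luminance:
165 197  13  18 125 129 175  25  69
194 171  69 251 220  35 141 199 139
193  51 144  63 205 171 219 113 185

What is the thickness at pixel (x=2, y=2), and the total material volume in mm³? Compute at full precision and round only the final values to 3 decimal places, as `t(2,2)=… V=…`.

span = t_max - t_min = 4.34 - 0.69 = 3.650
L(2,2) = 144, L_eff = 1 - 144/255 = 0.435294 (inverted)
t(2,2) = 4.34 - 3.650·0.435294 = 2.751
Σt over all 3·9 pixels = 18179/255 ≈ 71.2901961
V = pitch²·Σt = 0.97²·18179/255 = 67.077

t(2,2)=2.751 V=67.077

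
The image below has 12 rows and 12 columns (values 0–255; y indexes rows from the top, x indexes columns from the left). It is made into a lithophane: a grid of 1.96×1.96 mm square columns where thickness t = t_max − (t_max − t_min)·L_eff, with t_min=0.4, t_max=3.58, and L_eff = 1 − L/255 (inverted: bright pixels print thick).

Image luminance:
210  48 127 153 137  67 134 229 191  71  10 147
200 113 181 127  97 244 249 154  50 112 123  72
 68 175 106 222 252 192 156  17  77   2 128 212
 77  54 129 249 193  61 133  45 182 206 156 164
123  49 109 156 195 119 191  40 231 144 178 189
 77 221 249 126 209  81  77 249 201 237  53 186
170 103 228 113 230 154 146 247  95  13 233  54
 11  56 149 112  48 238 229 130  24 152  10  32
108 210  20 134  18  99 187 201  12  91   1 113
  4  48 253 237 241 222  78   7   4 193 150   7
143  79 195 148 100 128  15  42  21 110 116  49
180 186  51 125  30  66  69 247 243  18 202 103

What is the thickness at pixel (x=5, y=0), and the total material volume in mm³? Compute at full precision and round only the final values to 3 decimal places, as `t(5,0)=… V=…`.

span = t_max - t_min = 3.58 - 0.4 = 3.180
L(5,0) = 67, L_eff = 1 - 67/255 = 0.737255 (inverted)
t(5,0) = 3.58 - 3.180·0.737255 = 1.236
Σt over all 12·12 pixels = 1223869/4250 ≈ 287.9691765
V = pitch²·Σt = 1.96²·1223869/4250 = 1106.262

t(5,0)=1.236 V=1106.262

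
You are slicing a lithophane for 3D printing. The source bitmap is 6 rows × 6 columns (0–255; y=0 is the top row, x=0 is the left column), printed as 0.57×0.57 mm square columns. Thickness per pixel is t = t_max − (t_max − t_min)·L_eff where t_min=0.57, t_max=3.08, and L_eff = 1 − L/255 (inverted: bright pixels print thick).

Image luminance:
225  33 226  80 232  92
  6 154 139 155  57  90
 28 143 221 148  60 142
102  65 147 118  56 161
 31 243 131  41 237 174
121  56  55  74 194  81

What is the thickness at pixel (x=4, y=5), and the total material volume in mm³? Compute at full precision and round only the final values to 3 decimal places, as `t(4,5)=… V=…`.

t(4,5)=2.480 V=20.476

span = t_max - t_min = 3.08 - 0.57 = 2.510
L(4,5) = 194, L_eff = 1 - 194/255 = 0.239216 (inverted)
t(4,5) = 3.08 - 2.510·0.239216 = 2.480
Σt over all 6·6 pixels = 47267/750 ≈ 63.0226667
V = pitch²·Σt = 0.57²·47267/750 = 20.476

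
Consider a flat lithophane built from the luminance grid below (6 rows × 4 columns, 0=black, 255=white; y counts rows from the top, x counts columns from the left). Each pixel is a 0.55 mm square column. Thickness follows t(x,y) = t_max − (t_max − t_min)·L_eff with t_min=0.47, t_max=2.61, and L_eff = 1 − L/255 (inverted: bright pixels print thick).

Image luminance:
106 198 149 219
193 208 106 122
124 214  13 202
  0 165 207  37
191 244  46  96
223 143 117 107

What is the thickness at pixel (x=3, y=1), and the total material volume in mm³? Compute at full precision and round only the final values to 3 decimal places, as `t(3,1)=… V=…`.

span = t_max - t_min = 2.61 - 0.47 = 2.140
L(3,1) = 122, L_eff = 1 - 122/255 = 0.521569 (inverted)
t(3,1) = 2.61 - 2.140·0.521569 = 1.494
Σt over all 6·4 pixels = 51083/1275 ≈ 40.0650980
V = pitch²·Σt = 0.55²·51083/1275 = 12.120

t(3,1)=1.494 V=12.120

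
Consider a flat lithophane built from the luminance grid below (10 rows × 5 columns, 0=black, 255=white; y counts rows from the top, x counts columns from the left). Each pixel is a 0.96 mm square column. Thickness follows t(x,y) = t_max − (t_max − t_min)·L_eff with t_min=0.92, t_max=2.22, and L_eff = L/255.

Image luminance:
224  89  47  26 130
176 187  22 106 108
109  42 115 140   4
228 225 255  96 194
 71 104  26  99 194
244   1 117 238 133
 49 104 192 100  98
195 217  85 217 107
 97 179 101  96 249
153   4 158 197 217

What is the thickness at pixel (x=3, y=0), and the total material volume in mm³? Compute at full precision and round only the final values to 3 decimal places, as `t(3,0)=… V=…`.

span = t_max - t_min = 2.22 - 0.92 = 1.300
L(3,0) = 26, L_eff = 26/255 = 0.101961
t(3,0) = 2.22 - 1.300·0.101961 = 2.087
Σt over all 10·5 pixels = 39541/510 ≈ 77.5313725
V = pitch²·Σt = 0.96²·39541/510 = 71.453

t(3,0)=2.087 V=71.453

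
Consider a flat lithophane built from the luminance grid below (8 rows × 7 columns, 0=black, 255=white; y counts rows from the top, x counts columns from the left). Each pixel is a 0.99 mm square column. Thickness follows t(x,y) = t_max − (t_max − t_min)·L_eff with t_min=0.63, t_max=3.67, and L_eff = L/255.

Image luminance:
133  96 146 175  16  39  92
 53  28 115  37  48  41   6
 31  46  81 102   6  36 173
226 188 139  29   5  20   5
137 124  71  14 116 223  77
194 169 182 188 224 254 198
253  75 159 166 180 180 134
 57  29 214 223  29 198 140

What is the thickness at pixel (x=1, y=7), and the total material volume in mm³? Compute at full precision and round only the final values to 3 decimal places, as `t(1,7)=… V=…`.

t(1,7)=3.324 V=127.585

span = t_max - t_min = 3.67 - 0.63 = 3.040
L(1,7) = 29, L_eff = 29/255 = 0.113725
t(1,7) = 3.67 - 3.040·0.113725 = 3.324
Σt over all 8·7 pixels = 165974/1275 ≈ 130.1756863
V = pitch²·Σt = 0.99²·165974/1275 = 127.585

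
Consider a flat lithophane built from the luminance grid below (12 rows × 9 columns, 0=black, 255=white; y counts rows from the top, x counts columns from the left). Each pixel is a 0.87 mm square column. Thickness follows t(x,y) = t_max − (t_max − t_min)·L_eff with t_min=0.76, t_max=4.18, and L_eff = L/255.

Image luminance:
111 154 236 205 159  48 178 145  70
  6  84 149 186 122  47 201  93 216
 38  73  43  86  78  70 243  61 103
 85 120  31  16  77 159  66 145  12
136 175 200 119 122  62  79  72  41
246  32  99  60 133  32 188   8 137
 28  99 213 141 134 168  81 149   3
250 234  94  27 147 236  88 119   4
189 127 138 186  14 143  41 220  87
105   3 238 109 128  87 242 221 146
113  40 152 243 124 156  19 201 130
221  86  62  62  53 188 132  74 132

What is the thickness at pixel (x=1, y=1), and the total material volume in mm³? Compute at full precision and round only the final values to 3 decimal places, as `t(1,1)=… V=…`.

span = t_max - t_min = 4.18 - 0.76 = 3.420
L(1,1) = 84, L_eff = 84/255 = 0.329412
t(1,1) = 4.18 - 3.420·0.329412 = 3.053
Σt over all 12·9 pixels = 597816/2125 ≈ 281.3251765
V = pitch²·Σt = 0.87²·597816/2125 = 212.935

t(1,1)=3.053 V=212.935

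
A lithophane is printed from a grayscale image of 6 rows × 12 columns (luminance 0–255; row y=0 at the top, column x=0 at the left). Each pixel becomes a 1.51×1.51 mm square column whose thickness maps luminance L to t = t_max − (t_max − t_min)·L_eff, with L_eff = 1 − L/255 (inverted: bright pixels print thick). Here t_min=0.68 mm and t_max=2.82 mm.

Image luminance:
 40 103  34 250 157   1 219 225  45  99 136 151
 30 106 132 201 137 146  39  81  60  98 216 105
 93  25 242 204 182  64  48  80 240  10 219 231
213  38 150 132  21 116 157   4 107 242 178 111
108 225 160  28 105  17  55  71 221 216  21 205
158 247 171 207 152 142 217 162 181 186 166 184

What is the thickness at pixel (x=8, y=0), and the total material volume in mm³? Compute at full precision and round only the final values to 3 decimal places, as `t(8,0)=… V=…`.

t(8,0)=1.058 V=293.856

span = t_max - t_min = 2.82 - 0.68 = 2.140
L(8,0) = 45, L_eff = 1 - 45/255 = 0.823529 (inverted)
t(8,0) = 2.82 - 2.140·0.823529 = 1.058
Σt over all 6·12 pixels = 1643201/12750 ≈ 128.8785098
V = pitch²·Σt = 1.51²·1643201/12750 = 293.856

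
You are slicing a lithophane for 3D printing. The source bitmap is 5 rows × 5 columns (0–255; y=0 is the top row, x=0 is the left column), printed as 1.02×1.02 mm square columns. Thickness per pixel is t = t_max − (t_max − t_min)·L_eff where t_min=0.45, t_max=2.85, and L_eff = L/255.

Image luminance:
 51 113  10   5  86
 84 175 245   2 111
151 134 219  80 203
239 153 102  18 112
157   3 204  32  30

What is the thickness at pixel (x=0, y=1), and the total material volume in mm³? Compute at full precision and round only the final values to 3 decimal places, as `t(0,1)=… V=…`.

t(0,1)=2.059 V=47.504

span = t_max - t_min = 2.85 - 0.45 = 2.400
L(0,1) = 84, L_eff = 84/255 = 0.329412
t(0,1) = 2.85 - 2.400·0.329412 = 2.059
Σt over all 5·5 pixels = 77621/1700 ≈ 45.6594118
V = pitch²·Σt = 1.02²·77621/1700 = 47.504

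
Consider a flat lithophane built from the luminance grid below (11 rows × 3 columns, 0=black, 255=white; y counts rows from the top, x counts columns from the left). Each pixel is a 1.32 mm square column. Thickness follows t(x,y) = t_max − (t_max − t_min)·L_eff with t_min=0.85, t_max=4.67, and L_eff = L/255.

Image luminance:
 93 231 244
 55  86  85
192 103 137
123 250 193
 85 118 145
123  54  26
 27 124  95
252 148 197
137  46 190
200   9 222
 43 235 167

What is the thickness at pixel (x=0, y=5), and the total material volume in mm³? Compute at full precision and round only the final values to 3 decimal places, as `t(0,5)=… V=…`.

span = t_max - t_min = 4.67 - 0.85 = 3.820
L(0,5) = 123, L_eff = 123/255 = 0.482353
t(0,5) = 4.67 - 3.820·0.482353 = 2.827
Σt over all 11·3 pixels = 447127/5100 ≈ 87.6719608
V = pitch²·Σt = 1.32²·447127/5100 = 152.760

t(0,5)=2.827 V=152.760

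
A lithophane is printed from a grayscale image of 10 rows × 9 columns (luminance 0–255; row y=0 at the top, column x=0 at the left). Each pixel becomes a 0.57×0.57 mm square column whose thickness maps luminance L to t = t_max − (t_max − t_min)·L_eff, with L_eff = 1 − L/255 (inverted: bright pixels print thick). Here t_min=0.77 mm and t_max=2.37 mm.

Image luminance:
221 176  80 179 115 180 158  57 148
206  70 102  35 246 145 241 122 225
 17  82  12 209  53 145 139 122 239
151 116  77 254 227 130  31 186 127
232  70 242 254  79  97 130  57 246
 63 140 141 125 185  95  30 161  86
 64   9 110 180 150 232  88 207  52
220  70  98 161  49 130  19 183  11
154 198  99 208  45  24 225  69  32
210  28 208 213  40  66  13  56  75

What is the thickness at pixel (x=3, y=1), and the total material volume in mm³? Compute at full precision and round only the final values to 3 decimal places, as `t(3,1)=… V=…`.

t(3,1)=0.990 V=45.861

span = t_max - t_min = 2.37 - 0.77 = 1.600
L(3,1) = 35, L_eff = 1 - 35/255 = 0.862745 (inverted)
t(3,1) = 2.37 - 1.600·0.862745 = 0.990
Σt over all 10·9 pixels = 359947/2550 ≈ 141.1556863
V = pitch²·Σt = 0.57²·359947/2550 = 45.861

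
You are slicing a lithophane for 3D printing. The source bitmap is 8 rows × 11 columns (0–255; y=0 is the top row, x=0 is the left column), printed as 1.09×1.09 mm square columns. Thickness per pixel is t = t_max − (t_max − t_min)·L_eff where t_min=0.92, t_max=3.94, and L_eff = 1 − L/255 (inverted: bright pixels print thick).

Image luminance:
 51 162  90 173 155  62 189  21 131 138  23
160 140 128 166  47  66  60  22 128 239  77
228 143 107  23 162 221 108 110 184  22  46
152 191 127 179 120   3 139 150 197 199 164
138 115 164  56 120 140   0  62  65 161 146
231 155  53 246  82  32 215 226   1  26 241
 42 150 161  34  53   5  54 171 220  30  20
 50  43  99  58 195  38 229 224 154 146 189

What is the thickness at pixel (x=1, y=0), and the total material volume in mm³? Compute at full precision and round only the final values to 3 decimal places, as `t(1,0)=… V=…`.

span = t_max - t_min = 3.94 - 0.92 = 3.020
L(1,0) = 162, L_eff = 1 - 162/255 = 0.364706 (inverted)
t(1,0) = 3.94 - 3.020·0.364706 = 2.839
Σt over all 8·11 pixels = 869711/4250 ≈ 204.6378824
V = pitch²·Σt = 1.09²·869711/4250 = 243.130

t(1,0)=2.839 V=243.130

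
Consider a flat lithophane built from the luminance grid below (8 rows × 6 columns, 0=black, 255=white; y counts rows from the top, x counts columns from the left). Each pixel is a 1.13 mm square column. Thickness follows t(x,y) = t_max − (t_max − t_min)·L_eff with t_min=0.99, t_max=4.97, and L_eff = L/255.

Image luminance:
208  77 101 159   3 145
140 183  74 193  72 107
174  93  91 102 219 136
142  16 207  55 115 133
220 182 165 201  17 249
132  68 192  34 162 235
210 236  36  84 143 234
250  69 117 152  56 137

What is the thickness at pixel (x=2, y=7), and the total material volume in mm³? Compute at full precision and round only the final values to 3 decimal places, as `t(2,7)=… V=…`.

t(2,7)=3.144 V=174.556

span = t_max - t_min = 4.97 - 0.99 = 3.980
L(2,7) = 117, L_eff = 117/255 = 0.458824
t(2,7) = 4.97 - 3.980·0.458824 = 3.144
Σt over all 8·6 pixels = 871483/6375 ≈ 136.7032157
V = pitch²·Σt = 1.13²·871483/6375 = 174.556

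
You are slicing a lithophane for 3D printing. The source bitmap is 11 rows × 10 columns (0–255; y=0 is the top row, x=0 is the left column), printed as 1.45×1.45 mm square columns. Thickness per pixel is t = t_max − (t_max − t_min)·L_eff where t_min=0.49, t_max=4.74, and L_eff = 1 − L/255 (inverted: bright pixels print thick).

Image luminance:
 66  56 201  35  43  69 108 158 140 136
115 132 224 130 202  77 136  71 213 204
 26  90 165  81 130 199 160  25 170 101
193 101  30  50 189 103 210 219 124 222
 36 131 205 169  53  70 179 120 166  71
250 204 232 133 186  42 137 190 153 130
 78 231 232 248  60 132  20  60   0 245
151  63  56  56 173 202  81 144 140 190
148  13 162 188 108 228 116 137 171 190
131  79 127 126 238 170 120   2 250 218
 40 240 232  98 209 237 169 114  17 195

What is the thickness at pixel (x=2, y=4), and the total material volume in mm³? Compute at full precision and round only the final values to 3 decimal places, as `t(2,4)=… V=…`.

span = t_max - t_min = 4.74 - 0.49 = 4.250
L(2,4) = 205, L_eff = 1 - 205/255 = 0.196078 (inverted)
t(2,4) = 4.74 - 4.250·0.196078 = 3.907
Σt over all 11·10 pixels = 1823/6 ≈ 303.8333333
V = pitch²·Σt = 1.45²·1823/6 = 638.810

t(2,4)=3.907 V=638.810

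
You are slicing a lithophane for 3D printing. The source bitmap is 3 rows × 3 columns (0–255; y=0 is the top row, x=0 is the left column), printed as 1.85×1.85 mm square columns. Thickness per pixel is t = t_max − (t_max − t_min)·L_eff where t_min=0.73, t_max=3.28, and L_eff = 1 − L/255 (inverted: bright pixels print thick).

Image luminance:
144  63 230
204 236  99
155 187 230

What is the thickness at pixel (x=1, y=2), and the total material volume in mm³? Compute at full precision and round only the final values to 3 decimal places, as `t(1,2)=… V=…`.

span = t_max - t_min = 3.28 - 0.73 = 2.550
L(1,2) = 187, L_eff = 1 - 187/255 = 0.266667 (inverted)
t(1,2) = 3.28 - 2.550·0.266667 = 2.600
Σt over all 3·3 pixels = 22.05
V = pitch²·Σt = 1.85²·22.05 = 75.466

t(1,2)=2.600 V=75.466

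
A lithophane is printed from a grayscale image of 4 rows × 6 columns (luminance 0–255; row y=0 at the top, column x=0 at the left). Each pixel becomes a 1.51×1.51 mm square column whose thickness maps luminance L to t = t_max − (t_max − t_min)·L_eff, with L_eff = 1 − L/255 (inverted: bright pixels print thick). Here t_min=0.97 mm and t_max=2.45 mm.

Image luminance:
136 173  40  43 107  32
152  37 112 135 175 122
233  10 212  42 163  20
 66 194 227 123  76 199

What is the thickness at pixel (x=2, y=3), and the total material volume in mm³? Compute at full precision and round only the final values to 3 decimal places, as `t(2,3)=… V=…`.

span = t_max - t_min = 2.45 - 0.97 = 1.480
L(2,3) = 227, L_eff = 1 - 227/255 = 0.109804 (inverted)
t(2,3) = 2.45 - 1.480·0.109804 = 2.287
Σt over all 4·6 pixels = 84361/2125 ≈ 39.6992941
V = pitch²·Σt = 1.51²·84361/2125 = 90.518

t(2,3)=2.287 V=90.518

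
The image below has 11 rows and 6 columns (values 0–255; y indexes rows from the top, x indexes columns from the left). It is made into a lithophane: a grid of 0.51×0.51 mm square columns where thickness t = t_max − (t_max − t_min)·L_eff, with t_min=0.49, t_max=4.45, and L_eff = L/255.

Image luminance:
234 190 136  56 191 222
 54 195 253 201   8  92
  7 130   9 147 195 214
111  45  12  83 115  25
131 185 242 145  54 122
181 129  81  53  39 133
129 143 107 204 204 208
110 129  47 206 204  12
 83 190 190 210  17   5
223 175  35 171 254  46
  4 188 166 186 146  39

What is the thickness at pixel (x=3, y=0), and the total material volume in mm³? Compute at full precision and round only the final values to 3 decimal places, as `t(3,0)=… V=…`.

t(3,0)=3.580 V=42.256

span = t_max - t_min = 4.45 - 0.49 = 3.960
L(3,0) = 56, L_eff = 56/255 = 0.219608
t(3,0) = 4.45 - 3.960·0.219608 = 3.580
Σt over all 11·6 pixels = 690459/4250 ≈ 162.4609412
V = pitch²·Σt = 0.51²·690459/4250 = 42.256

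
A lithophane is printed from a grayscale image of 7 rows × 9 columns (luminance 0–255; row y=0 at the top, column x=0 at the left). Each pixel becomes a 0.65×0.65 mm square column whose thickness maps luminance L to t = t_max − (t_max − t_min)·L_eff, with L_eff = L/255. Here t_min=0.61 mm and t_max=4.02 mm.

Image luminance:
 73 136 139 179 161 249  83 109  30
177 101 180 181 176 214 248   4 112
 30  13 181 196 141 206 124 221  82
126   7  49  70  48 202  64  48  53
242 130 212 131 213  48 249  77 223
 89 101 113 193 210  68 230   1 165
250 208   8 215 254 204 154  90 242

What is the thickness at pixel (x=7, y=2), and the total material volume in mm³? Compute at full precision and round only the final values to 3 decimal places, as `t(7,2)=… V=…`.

span = t_max - t_min = 4.02 - 0.61 = 3.410
L(7,2) = 221, L_eff = 221/255 = 0.866667
t(7,2) = 4.02 - 3.410·0.866667 = 1.065
Σt over all 7·9 pixels = 1160059/8500 ≈ 136.4775294
V = pitch²·Σt = 0.65²·1160059/8500 = 57.662

t(7,2)=1.065 V=57.662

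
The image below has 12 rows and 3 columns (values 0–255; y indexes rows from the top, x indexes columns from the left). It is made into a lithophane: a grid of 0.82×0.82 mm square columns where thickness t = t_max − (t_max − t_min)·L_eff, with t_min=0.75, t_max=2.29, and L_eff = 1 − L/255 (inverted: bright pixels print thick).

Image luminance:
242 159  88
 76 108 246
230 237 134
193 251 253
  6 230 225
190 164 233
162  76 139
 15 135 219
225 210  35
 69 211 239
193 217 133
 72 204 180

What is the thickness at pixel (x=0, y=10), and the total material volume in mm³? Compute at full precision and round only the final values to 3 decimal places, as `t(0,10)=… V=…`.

t(0,10)=1.916 V=42.515

span = t_max - t_min = 2.29 - 0.75 = 1.540
L(0,10) = 193, L_eff = 1 - 193/255 = 0.243137 (inverted)
t(0,10) = 2.29 - 1.540·0.243137 = 1.916
Σt over all 12·3 pixels = 806173/12750 ≈ 63.2292549
V = pitch²·Σt = 0.82²·806173/12750 = 42.515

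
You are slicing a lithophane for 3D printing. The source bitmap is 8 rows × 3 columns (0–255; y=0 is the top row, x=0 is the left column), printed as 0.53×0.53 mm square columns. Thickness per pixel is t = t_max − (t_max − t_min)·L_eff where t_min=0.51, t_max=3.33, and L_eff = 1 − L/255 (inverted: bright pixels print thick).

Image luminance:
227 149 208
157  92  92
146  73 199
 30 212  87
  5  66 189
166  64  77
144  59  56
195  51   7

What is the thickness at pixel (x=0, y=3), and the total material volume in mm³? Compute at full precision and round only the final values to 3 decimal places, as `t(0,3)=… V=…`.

t(0,3)=0.842 V=11.984

span = t_max - t_min = 3.33 - 0.51 = 2.820
L(0,3) = 30, L_eff = 1 - 30/255 = 0.882353 (inverted)
t(0,3) = 3.33 - 2.820·0.882353 = 0.842
Σt over all 8·3 pixels = 181317/4250 ≈ 42.6628235
V = pitch²·Σt = 0.53²·181317/4250 = 11.984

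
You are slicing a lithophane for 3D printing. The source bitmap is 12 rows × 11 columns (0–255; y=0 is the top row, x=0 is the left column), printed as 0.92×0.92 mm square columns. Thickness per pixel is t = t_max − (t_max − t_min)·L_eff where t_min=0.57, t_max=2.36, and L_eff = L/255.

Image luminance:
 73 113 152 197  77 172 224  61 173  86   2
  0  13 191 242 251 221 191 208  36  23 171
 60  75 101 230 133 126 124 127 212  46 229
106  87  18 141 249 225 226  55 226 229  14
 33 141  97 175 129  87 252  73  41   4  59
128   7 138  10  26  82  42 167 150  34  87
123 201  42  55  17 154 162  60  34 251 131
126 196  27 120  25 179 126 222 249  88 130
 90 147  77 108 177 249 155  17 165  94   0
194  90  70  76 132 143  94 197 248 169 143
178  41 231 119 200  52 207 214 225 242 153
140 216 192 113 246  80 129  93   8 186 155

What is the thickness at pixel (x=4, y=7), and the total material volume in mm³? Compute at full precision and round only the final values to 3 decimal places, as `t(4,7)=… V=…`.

span = t_max - t_min = 2.36 - 0.57 = 1.790
L(4,7) = 25, L_eff = 25/255 = 0.098039
t(4,7) = 2.36 - 1.790·0.098039 = 2.185
Σt over all 12·11 pixels = 1642477/8500 ≈ 193.2325882
V = pitch²·Σt = 0.92²·1642477/8500 = 163.552

t(4,7)=2.185 V=163.552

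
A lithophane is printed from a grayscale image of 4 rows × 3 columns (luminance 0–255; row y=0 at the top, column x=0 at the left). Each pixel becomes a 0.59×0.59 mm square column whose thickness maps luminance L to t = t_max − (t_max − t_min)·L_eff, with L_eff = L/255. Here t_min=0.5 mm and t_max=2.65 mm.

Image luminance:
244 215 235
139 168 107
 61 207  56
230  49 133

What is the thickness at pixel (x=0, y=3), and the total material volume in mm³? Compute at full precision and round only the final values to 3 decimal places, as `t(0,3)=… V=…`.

span = t_max - t_min = 2.65 - 0.5 = 2.150
L(0,3) = 230, L_eff = 230/255 = 0.901961
t(0,3) = 2.65 - 2.150·0.901961 = 0.711
Σt over all 4·3 pixels = 20722/1275 ≈ 16.2525490
V = pitch²·Σt = 0.59²·20722/1275 = 5.658

t(0,3)=0.711 V=5.658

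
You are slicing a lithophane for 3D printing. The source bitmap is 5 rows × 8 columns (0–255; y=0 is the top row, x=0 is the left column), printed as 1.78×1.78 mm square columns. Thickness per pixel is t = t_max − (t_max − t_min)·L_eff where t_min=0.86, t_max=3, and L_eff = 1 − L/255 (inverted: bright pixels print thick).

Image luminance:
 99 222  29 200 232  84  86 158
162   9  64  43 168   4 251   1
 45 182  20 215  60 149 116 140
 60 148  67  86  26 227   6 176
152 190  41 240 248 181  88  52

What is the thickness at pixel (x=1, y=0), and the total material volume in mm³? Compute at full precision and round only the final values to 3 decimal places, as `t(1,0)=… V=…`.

t(1,0)=2.723 V=234.683

span = t_max - t_min = 3 - 0.86 = 2.140
L(1,0) = 222, L_eff = 1 - 222/255 = 0.129412 (inverted)
t(1,0) = 3 - 2.140·0.129412 = 2.723
Σt over all 5·8 pixels = 944389/12750 ≈ 74.0697255
V = pitch²·Σt = 1.78²·944389/12750 = 234.683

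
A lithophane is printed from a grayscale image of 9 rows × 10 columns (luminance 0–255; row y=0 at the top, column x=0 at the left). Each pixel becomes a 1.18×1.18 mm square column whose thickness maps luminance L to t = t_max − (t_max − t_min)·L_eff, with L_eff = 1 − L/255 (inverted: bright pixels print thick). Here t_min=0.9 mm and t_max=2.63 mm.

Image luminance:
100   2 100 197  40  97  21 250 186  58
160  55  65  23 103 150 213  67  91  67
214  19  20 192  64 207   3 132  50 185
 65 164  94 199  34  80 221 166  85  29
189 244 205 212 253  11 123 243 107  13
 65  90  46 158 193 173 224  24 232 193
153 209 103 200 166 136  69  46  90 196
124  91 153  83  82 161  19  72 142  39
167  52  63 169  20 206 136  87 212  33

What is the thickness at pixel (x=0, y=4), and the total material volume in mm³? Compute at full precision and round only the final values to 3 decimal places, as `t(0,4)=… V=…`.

span = t_max - t_min = 2.63 - 0.9 = 1.730
L(0,4) = 189, L_eff = 1 - 189/255 = 0.258824 (inverted)
t(0,4) = 2.63 - 1.730·0.258824 = 2.182
Σt over all 9·10 pixels = 784877/5100 ≈ 153.8974510
V = pitch²·Σt = 1.18²·784877/5100 = 214.287

t(0,4)=2.182 V=214.287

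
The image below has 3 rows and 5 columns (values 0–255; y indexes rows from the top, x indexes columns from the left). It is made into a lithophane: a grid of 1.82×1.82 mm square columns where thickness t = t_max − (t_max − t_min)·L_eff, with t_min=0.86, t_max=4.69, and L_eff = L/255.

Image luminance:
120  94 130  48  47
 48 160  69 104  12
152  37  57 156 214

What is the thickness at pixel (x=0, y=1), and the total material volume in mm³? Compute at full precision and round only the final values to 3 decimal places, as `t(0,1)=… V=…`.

span = t_max - t_min = 4.69 - 0.86 = 3.830
L(0,1) = 48, L_eff = 48/255 = 0.188235
t(0,1) = 4.69 - 3.830·0.188235 = 3.969
Σt over all 3·5 pixels = 1239341/25500 ≈ 48.6016078
V = pitch²·Σt = 1.82²·1239341/25500 = 160.988

t(0,1)=3.969 V=160.988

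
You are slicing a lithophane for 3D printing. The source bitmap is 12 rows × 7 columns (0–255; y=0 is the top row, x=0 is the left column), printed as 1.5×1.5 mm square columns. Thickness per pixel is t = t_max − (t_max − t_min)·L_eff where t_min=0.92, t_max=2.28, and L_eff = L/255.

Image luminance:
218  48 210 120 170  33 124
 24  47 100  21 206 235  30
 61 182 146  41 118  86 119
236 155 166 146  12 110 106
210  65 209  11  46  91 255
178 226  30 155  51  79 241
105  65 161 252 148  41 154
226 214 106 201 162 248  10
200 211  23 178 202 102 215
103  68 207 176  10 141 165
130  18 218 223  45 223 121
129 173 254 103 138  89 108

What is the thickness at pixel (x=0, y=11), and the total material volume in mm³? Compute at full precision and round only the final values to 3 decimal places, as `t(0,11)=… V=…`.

t(0,11)=1.592 V=296.724

span = t_max - t_min = 2.28 - 0.92 = 1.360
L(0,11) = 129, L_eff = 129/255 = 0.505882
t(0,11) = 2.28 - 1.360·0.505882 = 1.592
Σt over all 12·7 pixels = 49454/375 ≈ 131.8773333
V = pitch²·Σt = 1.5²·49454/375 = 296.724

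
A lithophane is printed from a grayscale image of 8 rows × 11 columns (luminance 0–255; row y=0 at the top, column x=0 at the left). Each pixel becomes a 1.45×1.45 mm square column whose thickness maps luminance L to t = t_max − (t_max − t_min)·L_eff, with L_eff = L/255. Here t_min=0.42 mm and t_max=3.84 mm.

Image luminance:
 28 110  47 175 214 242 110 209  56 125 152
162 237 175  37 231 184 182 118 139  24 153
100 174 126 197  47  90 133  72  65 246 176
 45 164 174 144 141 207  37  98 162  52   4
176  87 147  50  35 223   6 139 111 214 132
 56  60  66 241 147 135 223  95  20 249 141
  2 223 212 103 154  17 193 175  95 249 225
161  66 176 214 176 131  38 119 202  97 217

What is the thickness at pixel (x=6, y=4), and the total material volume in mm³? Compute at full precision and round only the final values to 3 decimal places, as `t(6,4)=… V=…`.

t(6,4)=3.760 V=378.809

span = t_max - t_min = 3.84 - 0.42 = 3.420
L(6,4) = 6, L_eff = 6/255 = 0.023529
t(6,4) = 3.84 - 3.420·0.023529 = 3.760
Σt over all 8·11 pixels = 382863/2125 ≈ 180.1708235
V = pitch²·Σt = 1.45²·382863/2125 = 378.809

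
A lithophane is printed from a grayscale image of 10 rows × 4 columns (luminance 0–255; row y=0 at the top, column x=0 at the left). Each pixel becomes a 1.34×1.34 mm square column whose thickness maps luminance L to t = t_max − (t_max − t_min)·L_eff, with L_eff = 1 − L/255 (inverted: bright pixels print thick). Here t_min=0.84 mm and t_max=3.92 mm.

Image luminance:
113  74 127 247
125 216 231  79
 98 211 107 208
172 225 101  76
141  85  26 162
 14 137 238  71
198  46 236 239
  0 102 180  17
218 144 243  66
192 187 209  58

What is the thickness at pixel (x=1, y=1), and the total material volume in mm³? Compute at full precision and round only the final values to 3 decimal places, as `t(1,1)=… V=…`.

span = t_max - t_min = 3.92 - 0.84 = 3.080
L(1,1) = 216, L_eff = 1 - 216/255 = 0.152941 (inverted)
t(1,1) = 3.92 - 3.080·0.152941 = 3.449
Σt over all 10·4 pixels = 215621/2125 ≈ 101.4687059
V = pitch²·Σt = 1.34²·215621/2125 = 182.197

t(1,1)=3.449 V=182.197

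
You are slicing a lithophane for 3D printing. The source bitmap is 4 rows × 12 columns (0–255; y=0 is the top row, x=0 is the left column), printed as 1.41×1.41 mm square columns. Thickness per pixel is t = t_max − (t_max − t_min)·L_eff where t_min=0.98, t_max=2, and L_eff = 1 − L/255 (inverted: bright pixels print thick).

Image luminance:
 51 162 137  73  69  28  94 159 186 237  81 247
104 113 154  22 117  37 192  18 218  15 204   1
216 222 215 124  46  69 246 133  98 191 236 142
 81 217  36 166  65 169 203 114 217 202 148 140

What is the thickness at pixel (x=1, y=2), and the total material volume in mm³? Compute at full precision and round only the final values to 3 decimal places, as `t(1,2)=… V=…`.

span = t_max - t_min = 2 - 0.98 = 1.020
L(1,2) = 222, L_eff = 1 - 222/255 = 0.129412 (inverted)
t(1,2) = 2 - 1.020·0.129412 = 1.868
Σt over all 4·12 pixels = 72.7
V = pitch²·Σt = 1.41²·72.7 = 144.535

t(1,2)=1.868 V=144.535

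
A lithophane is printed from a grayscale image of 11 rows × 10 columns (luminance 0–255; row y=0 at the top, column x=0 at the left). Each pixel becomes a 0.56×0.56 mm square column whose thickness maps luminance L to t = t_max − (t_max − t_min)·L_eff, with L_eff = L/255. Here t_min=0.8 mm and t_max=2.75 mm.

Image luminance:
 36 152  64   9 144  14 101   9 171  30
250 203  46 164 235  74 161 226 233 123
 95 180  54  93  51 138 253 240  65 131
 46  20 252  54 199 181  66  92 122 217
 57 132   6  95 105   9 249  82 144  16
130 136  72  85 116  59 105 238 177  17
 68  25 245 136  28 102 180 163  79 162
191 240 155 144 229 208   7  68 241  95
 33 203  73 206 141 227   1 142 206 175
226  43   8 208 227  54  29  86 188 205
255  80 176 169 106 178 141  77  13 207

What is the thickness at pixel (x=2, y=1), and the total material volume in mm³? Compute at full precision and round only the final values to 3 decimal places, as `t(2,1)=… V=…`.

t(2,1)=2.398 V=61.595

span = t_max - t_min = 2.75 - 0.8 = 1.950
L(2,1) = 46, L_eff = 46/255 = 0.180392
t(2,1) = 2.75 - 1.950·0.180392 = 2.398
Σt over all 11·10 pixels = 333901/1700 ≈ 196.4123529
V = pitch²·Σt = 0.56²·333901/1700 = 61.595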